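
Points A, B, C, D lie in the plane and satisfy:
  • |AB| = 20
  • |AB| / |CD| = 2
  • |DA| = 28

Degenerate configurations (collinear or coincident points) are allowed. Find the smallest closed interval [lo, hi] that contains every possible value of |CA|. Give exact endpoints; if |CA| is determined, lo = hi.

|CA| ∈ [18, 38]  (≈ [18.0000, 38.0000])

|AB| ∈ {20}
|AD| ∈ {28}
|CD| ∈ {10}
|BD| ∈ [8, 48]
|AC| ∈ [18, 38]
|BC| ∈ [0, 58]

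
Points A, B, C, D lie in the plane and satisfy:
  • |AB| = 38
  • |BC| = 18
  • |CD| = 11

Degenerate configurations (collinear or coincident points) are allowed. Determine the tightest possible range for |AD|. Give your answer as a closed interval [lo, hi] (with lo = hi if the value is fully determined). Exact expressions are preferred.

|AB| ∈ {38}
|BC| ∈ {18}
|CD| ∈ {11}
|AC| ∈ [20, 56]
|BD| ∈ [7, 29]
|AD| ∈ [9, 67]

|AD| ∈ [9, 67]  (≈ [9.0000, 67.0000])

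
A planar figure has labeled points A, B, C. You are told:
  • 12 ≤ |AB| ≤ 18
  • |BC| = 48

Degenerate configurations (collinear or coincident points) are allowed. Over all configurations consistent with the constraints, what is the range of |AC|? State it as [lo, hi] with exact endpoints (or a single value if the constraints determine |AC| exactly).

|AB| ∈ [12, 18]
|BC| ∈ {48}
|AC| ∈ [30, 66]

|AC| ∈ [30, 66]  (≈ [30.0000, 66.0000])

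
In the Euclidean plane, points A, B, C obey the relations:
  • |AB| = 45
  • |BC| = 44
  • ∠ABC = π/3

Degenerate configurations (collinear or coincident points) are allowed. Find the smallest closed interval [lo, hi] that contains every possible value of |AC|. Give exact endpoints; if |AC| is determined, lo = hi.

|AB| ∈ {45}
|BC| ∈ {44}
|AC| ∈ {√(1981)}

|AC| = √(1981)  (≈ 44.5084)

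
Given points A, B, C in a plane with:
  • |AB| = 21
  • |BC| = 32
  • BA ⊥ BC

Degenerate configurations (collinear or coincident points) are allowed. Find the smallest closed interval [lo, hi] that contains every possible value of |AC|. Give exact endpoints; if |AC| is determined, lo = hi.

|AC| = √(1465)  (≈ 38.2753)

|AB| ∈ {21}
|BC| ∈ {32}
|AC| ∈ {√(1465)}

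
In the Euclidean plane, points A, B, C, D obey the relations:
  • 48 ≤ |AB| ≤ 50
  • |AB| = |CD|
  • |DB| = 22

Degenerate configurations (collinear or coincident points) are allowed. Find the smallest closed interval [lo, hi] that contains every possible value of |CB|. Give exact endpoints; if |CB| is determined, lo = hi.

|AB| ∈ [48, 50]
|BD| ∈ {22}
|CD| ∈ [48, 50]
|AD| ∈ [26, 72]
|BC| ∈ [26, 72]
|AC| ∈ [0, 122]

|CB| ∈ [26, 72]  (≈ [26.0000, 72.0000])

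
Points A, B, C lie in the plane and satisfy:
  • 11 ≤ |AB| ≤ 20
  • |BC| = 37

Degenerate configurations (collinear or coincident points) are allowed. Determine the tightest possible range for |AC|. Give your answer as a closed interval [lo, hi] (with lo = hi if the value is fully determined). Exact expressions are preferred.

|AB| ∈ [11, 20]
|BC| ∈ {37}
|AC| ∈ [17, 57]

|AC| ∈ [17, 57]  (≈ [17.0000, 57.0000])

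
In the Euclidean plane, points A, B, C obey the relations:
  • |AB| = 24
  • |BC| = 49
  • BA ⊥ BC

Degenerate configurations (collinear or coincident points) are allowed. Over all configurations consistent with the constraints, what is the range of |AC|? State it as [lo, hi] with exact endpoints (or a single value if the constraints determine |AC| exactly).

|AB| ∈ {24}
|BC| ∈ {49}
|AC| ∈ {√(2977)}

|AC| = √(2977)  (≈ 54.5619)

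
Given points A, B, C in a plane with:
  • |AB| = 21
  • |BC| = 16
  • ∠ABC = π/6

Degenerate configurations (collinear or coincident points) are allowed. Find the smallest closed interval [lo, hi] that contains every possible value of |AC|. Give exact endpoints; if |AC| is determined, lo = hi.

|AC| = √(697 - 336·√(3))  (≈ 10.7252)

|AB| ∈ {21}
|BC| ∈ {16}
|AC| ∈ {√(697 - 336·√(3))}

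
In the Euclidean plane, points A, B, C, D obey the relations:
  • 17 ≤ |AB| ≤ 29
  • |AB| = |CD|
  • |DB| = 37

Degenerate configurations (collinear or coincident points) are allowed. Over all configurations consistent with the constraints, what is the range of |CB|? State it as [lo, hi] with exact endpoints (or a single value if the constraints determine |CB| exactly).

|CB| ∈ [8, 66]  (≈ [8.0000, 66.0000])

|AB| ∈ [17, 29]
|BD| ∈ {37}
|CD| ∈ [17, 29]
|AD| ∈ [8, 66]
|BC| ∈ [8, 66]
|AC| ∈ [0, 95]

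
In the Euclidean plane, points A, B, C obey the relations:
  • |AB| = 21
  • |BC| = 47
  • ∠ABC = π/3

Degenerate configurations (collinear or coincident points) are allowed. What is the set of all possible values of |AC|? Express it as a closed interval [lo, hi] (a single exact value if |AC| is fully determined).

|AB| ∈ {21}
|BC| ∈ {47}
|AC| ∈ {√(1663)}

|AC| = √(1663)  (≈ 40.7799)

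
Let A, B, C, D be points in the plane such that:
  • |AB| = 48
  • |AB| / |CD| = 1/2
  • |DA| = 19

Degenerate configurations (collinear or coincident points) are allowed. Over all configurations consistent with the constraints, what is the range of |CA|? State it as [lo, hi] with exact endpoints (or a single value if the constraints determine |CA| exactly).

|AB| ∈ {48}
|AD| ∈ {19}
|CD| ∈ {96}
|BD| ∈ [29, 67]
|AC| ∈ [77, 115]
|BC| ∈ [29, 163]

|CA| ∈ [77, 115]  (≈ [77.0000, 115.0000])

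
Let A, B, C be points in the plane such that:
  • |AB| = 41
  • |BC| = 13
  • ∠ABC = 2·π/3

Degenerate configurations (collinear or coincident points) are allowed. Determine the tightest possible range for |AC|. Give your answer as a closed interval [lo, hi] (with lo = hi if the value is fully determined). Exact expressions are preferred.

|AC| = √(2383)  (≈ 48.8160)

|AB| ∈ {41}
|BC| ∈ {13}
|AC| ∈ {√(2383)}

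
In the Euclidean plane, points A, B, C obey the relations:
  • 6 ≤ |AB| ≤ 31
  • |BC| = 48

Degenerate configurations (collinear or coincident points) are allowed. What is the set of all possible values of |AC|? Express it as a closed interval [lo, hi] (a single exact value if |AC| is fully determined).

|AB| ∈ [6, 31]
|BC| ∈ {48}
|AC| ∈ [17, 79]

|AC| ∈ [17, 79]  (≈ [17.0000, 79.0000])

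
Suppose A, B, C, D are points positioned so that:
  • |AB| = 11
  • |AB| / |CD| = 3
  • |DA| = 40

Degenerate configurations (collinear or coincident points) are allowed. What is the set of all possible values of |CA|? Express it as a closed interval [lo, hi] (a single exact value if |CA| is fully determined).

|CA| ∈ [109/3, 131/3]  (≈ [36.3333, 43.6667])

|AB| ∈ {11}
|AD| ∈ {40}
|CD| ∈ {11/3}
|BD| ∈ [29, 51]
|AC| ∈ [109/3, 131/3]
|BC| ∈ [76/3, 164/3]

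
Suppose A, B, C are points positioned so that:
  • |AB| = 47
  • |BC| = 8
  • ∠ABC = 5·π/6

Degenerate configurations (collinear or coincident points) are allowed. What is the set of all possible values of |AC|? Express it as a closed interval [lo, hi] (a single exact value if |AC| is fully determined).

|AB| ∈ {47}
|BC| ∈ {8}
|AC| ∈ {√(376·√(3) + 2273)}

|AC| = √(376·√(3) + 2273)  (≈ 54.0763)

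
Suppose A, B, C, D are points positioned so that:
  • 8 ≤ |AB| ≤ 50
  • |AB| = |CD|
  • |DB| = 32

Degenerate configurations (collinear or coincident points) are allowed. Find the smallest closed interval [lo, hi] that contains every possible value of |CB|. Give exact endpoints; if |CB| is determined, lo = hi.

|AB| ∈ [8, 50]
|BD| ∈ {32}
|CD| ∈ [8, 50]
|AD| ∈ [0, 82]
|BC| ∈ [0, 82]
|AC| ∈ [0, 132]

|CB| ∈ [0, 82]  (≈ [0.0000, 82.0000])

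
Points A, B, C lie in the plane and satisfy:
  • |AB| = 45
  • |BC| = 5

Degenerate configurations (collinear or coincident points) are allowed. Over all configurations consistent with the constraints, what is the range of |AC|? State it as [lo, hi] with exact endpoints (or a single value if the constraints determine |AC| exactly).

|AC| ∈ [40, 50]  (≈ [40.0000, 50.0000])

|AB| ∈ {45}
|BC| ∈ {5}
|AC| ∈ [40, 50]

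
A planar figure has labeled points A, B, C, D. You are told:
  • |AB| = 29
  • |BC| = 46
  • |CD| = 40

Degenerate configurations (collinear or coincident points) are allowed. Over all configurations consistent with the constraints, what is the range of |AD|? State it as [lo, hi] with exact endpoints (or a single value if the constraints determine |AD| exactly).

|AD| ∈ [0, 115]  (≈ [0.0000, 115.0000])

|AB| ∈ {29}
|BC| ∈ {46}
|CD| ∈ {40}
|AC| ∈ [17, 75]
|BD| ∈ [6, 86]
|AD| ∈ [0, 115]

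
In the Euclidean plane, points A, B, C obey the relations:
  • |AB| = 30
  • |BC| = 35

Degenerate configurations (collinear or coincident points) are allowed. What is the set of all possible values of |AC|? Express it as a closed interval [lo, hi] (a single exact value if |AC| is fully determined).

|AB| ∈ {30}
|BC| ∈ {35}
|AC| ∈ [5, 65]

|AC| ∈ [5, 65]  (≈ [5.0000, 65.0000])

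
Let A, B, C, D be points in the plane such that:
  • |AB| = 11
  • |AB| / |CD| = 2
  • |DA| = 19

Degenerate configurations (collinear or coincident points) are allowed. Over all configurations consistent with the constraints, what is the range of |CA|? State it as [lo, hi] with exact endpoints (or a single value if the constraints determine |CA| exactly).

|CA| ∈ [27/2, 49/2]  (≈ [13.5000, 24.5000])

|AB| ∈ {11}
|AD| ∈ {19}
|CD| ∈ {11/2}
|BD| ∈ [8, 30]
|AC| ∈ [27/2, 49/2]
|BC| ∈ [5/2, 71/2]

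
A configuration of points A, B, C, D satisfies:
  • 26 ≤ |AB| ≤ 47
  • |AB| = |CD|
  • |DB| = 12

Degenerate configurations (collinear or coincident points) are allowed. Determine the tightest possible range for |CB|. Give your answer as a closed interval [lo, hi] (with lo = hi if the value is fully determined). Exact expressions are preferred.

|AB| ∈ [26, 47]
|BD| ∈ {12}
|CD| ∈ [26, 47]
|AD| ∈ [14, 59]
|BC| ∈ [14, 59]
|AC| ∈ [0, 106]

|CB| ∈ [14, 59]  (≈ [14.0000, 59.0000])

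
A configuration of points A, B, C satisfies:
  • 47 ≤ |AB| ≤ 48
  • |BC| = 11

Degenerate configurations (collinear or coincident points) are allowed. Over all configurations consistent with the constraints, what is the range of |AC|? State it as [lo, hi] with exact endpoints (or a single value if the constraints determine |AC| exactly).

|AB| ∈ [47, 48]
|BC| ∈ {11}
|AC| ∈ [36, 59]

|AC| ∈ [36, 59]  (≈ [36.0000, 59.0000])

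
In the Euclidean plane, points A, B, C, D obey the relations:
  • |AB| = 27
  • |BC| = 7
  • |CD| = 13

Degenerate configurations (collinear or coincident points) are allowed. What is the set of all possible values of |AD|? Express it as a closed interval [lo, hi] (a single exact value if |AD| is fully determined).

|AD| ∈ [7, 47]  (≈ [7.0000, 47.0000])

|AB| ∈ {27}
|BC| ∈ {7}
|CD| ∈ {13}
|AC| ∈ [20, 34]
|BD| ∈ [6, 20]
|AD| ∈ [7, 47]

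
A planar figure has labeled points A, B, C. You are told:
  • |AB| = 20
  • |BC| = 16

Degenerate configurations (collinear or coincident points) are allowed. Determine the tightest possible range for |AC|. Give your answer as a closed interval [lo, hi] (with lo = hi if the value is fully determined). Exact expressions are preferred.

|AC| ∈ [4, 36]  (≈ [4.0000, 36.0000])

|AB| ∈ {20}
|BC| ∈ {16}
|AC| ∈ [4, 36]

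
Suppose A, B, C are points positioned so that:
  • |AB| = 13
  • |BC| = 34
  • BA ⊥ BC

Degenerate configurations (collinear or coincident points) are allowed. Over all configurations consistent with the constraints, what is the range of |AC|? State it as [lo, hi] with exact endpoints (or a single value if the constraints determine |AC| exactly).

|AC| = 5·√(53)  (≈ 36.4005)

|AB| ∈ {13}
|BC| ∈ {34}
|AC| ∈ {5·√(53)}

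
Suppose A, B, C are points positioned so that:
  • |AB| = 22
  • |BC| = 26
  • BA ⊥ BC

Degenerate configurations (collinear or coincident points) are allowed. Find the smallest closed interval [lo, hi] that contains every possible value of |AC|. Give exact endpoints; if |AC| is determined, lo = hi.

|AC| = 2·√(290)  (≈ 34.0588)

|AB| ∈ {22}
|BC| ∈ {26}
|AC| ∈ {2·√(290)}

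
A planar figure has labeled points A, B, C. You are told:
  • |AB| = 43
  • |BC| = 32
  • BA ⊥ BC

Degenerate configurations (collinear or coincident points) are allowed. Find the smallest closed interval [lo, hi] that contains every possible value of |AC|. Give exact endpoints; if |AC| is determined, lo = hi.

|AC| = 13·√(17)  (≈ 53.6004)

|AB| ∈ {43}
|BC| ∈ {32}
|AC| ∈ {13·√(17)}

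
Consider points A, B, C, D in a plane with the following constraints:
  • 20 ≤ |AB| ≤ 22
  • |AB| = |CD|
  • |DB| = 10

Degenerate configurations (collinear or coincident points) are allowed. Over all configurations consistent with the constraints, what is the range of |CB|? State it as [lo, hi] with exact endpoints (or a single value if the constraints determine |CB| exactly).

|CB| ∈ [10, 32]  (≈ [10.0000, 32.0000])

|AB| ∈ [20, 22]
|BD| ∈ {10}
|CD| ∈ [20, 22]
|AD| ∈ [10, 32]
|BC| ∈ [10, 32]
|AC| ∈ [0, 54]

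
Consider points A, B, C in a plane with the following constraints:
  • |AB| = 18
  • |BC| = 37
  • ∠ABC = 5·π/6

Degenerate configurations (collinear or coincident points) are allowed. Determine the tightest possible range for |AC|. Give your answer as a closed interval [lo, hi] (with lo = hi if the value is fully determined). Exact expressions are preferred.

|AC| = √(666·√(3) + 1693)  (≈ 53.3530)

|AB| ∈ {18}
|BC| ∈ {37}
|AC| ∈ {√(666·√(3) + 1693)}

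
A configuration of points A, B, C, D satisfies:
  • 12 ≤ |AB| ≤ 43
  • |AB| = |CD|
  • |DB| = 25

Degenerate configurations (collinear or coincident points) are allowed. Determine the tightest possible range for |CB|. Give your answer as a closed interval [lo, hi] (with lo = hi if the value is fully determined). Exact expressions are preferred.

|AB| ∈ [12, 43]
|BD| ∈ {25}
|CD| ∈ [12, 43]
|AD| ∈ [0, 68]
|BC| ∈ [0, 68]
|AC| ∈ [0, 111]

|CB| ∈ [0, 68]  (≈ [0.0000, 68.0000])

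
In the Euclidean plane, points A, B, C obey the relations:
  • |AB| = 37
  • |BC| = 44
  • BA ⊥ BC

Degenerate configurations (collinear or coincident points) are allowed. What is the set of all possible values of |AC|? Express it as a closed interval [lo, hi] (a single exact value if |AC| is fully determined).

|AB| ∈ {37}
|BC| ∈ {44}
|AC| ∈ {√(3305)}

|AC| = √(3305)  (≈ 57.4891)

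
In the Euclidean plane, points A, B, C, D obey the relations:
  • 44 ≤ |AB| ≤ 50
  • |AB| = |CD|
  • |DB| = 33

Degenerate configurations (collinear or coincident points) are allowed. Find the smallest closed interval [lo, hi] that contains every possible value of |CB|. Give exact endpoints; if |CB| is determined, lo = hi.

|AB| ∈ [44, 50]
|BD| ∈ {33}
|CD| ∈ [44, 50]
|AD| ∈ [11, 83]
|BC| ∈ [11, 83]
|AC| ∈ [0, 133]

|CB| ∈ [11, 83]  (≈ [11.0000, 83.0000])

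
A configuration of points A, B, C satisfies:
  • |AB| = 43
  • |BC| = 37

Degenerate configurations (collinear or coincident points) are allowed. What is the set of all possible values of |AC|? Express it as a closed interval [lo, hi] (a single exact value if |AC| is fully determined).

|AC| ∈ [6, 80]  (≈ [6.0000, 80.0000])

|AB| ∈ {43}
|BC| ∈ {37}
|AC| ∈ [6, 80]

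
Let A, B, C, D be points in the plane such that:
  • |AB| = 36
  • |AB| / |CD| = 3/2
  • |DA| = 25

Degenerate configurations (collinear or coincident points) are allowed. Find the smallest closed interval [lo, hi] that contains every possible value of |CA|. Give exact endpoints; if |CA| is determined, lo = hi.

|CA| ∈ [1, 49]  (≈ [1.0000, 49.0000])

|AB| ∈ {36}
|AD| ∈ {25}
|CD| ∈ {24}
|BD| ∈ [11, 61]
|AC| ∈ [1, 49]
|BC| ∈ [0, 85]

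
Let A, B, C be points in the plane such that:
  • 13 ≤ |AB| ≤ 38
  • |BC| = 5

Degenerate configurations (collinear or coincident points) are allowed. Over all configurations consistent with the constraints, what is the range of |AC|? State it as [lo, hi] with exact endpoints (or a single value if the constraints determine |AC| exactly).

|AC| ∈ [8, 43]  (≈ [8.0000, 43.0000])

|AB| ∈ [13, 38]
|BC| ∈ {5}
|AC| ∈ [8, 43]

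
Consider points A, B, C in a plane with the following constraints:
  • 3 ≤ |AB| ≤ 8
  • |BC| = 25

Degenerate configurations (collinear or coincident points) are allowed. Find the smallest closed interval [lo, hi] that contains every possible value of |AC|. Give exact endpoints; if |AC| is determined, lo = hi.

|AC| ∈ [17, 33]  (≈ [17.0000, 33.0000])

|AB| ∈ [3, 8]
|BC| ∈ {25}
|AC| ∈ [17, 33]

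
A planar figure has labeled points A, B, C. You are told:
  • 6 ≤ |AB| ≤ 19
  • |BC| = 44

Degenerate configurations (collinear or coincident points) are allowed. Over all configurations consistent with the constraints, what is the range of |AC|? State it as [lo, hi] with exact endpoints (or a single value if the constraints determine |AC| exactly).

|AC| ∈ [25, 63]  (≈ [25.0000, 63.0000])

|AB| ∈ [6, 19]
|BC| ∈ {44}
|AC| ∈ [25, 63]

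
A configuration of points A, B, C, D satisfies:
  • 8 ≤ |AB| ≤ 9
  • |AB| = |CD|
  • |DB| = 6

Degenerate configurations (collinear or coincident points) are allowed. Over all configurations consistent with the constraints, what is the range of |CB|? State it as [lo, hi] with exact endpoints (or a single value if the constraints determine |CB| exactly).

|AB| ∈ [8, 9]
|BD| ∈ {6}
|CD| ∈ [8, 9]
|AD| ∈ [2, 15]
|BC| ∈ [2, 15]
|AC| ∈ [0, 24]

|CB| ∈ [2, 15]  (≈ [2.0000, 15.0000])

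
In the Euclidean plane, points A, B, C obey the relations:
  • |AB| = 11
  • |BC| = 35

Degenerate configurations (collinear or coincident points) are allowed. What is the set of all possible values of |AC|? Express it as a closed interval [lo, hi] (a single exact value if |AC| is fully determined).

|AB| ∈ {11}
|BC| ∈ {35}
|AC| ∈ [24, 46]

|AC| ∈ [24, 46]  (≈ [24.0000, 46.0000])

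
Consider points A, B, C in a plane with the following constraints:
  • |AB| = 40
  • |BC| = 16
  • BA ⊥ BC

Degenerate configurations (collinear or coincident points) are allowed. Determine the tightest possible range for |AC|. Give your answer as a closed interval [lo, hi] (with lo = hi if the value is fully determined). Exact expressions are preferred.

|AB| ∈ {40}
|BC| ∈ {16}
|AC| ∈ {8·√(29)}

|AC| = 8·√(29)  (≈ 43.0813)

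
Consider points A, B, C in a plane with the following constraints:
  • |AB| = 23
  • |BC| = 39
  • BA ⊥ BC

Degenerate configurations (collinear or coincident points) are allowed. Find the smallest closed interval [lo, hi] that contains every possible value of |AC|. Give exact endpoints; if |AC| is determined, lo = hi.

|AB| ∈ {23}
|BC| ∈ {39}
|AC| ∈ {5·√(82)}

|AC| = 5·√(82)  (≈ 45.2769)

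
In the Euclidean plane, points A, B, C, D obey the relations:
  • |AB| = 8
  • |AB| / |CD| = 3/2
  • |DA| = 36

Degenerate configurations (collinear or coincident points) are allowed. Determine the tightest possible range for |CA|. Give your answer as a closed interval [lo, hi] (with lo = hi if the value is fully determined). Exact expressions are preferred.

|AB| ∈ {8}
|AD| ∈ {36}
|CD| ∈ {16/3}
|BD| ∈ [28, 44]
|AC| ∈ [92/3, 124/3]
|BC| ∈ [68/3, 148/3]

|CA| ∈ [92/3, 124/3]  (≈ [30.6667, 41.3333])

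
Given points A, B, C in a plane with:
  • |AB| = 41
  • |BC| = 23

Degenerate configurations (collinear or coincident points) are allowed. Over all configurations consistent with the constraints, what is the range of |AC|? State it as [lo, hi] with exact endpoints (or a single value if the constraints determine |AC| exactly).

|AB| ∈ {41}
|BC| ∈ {23}
|AC| ∈ [18, 64]

|AC| ∈ [18, 64]  (≈ [18.0000, 64.0000])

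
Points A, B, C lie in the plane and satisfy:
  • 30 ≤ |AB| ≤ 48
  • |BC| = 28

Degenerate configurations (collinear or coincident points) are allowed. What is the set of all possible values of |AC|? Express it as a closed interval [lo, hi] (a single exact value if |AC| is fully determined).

|AC| ∈ [2, 76]  (≈ [2.0000, 76.0000])

|AB| ∈ [30, 48]
|BC| ∈ {28}
|AC| ∈ [2, 76]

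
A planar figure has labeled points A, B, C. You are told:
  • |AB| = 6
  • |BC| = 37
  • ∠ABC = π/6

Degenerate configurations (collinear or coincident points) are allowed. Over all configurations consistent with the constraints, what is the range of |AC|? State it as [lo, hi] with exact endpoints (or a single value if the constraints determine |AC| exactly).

|AB| ∈ {6}
|BC| ∈ {37}
|AC| ∈ {√(1405 - 222·√(3))}

|AC| = √(1405 - 222·√(3))  (≈ 31.9450)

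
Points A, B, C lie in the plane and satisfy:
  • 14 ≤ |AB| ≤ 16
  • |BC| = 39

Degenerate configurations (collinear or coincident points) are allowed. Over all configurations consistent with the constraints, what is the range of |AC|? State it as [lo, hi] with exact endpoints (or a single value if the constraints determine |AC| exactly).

|AC| ∈ [23, 55]  (≈ [23.0000, 55.0000])

|AB| ∈ [14, 16]
|BC| ∈ {39}
|AC| ∈ [23, 55]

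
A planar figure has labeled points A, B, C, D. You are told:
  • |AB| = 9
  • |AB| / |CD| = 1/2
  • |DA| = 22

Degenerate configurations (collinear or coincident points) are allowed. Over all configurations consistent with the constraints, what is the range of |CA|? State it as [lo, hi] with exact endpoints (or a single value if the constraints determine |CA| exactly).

|CA| ∈ [4, 40]  (≈ [4.0000, 40.0000])

|AB| ∈ {9}
|AD| ∈ {22}
|CD| ∈ {18}
|BD| ∈ [13, 31]
|AC| ∈ [4, 40]
|BC| ∈ [0, 49]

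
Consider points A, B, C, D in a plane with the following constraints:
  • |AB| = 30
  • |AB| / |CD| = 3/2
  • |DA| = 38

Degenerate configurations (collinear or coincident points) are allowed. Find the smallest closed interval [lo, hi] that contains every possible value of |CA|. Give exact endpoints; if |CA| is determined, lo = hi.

|AB| ∈ {30}
|AD| ∈ {38}
|CD| ∈ {20}
|BD| ∈ [8, 68]
|AC| ∈ [18, 58]
|BC| ∈ [0, 88]

|CA| ∈ [18, 58]  (≈ [18.0000, 58.0000])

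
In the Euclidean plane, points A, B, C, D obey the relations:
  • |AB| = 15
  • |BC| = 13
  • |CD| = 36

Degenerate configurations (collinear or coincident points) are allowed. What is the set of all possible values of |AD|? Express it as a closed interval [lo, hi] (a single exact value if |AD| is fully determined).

|AD| ∈ [8, 64]  (≈ [8.0000, 64.0000])

|AB| ∈ {15}
|BC| ∈ {13}
|CD| ∈ {36}
|AC| ∈ [2, 28]
|BD| ∈ [23, 49]
|AD| ∈ [8, 64]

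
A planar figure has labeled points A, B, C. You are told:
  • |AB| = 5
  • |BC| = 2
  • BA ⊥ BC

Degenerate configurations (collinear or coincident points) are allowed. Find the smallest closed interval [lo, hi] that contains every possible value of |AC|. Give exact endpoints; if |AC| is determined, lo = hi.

|AB| ∈ {5}
|BC| ∈ {2}
|AC| ∈ {√(29)}

|AC| = √(29)  (≈ 5.3852)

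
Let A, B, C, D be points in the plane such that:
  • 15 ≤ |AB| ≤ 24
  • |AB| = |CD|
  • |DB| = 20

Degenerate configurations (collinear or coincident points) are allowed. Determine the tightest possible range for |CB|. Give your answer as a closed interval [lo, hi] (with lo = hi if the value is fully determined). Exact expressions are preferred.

|AB| ∈ [15, 24]
|BD| ∈ {20}
|CD| ∈ [15, 24]
|AD| ∈ [0, 44]
|BC| ∈ [0, 44]
|AC| ∈ [0, 68]

|CB| ∈ [0, 44]  (≈ [0.0000, 44.0000])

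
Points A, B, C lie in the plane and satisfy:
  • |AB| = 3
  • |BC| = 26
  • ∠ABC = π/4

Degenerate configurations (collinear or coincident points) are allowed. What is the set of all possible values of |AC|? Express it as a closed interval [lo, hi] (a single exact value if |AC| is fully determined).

|AB| ∈ {3}
|BC| ∈ {26}
|AC| ∈ {√(685 - 78·√(2))}

|AC| = √(685 - 78·√(2))  (≈ 23.9727)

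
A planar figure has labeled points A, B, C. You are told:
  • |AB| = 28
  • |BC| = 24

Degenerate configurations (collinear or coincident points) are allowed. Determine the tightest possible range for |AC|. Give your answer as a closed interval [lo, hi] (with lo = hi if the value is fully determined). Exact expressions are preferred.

|AC| ∈ [4, 52]  (≈ [4.0000, 52.0000])

|AB| ∈ {28}
|BC| ∈ {24}
|AC| ∈ [4, 52]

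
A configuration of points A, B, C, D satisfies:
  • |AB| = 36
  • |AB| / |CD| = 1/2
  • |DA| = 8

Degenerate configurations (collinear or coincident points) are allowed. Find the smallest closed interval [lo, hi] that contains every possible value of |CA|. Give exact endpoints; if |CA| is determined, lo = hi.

|AB| ∈ {36}
|AD| ∈ {8}
|CD| ∈ {72}
|BD| ∈ [28, 44]
|AC| ∈ [64, 80]
|BC| ∈ [28, 116]

|CA| ∈ [64, 80]  (≈ [64.0000, 80.0000])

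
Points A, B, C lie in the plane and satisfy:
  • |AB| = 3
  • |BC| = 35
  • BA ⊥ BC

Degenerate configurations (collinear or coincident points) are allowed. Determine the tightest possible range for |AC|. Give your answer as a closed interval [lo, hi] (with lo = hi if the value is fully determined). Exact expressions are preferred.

|AB| ∈ {3}
|BC| ∈ {35}
|AC| ∈ {√(1234)}

|AC| = √(1234)  (≈ 35.1283)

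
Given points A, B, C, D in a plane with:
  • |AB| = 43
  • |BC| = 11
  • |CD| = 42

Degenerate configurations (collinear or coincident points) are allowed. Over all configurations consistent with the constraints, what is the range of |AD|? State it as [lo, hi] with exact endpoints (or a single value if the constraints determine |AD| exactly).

|AB| ∈ {43}
|BC| ∈ {11}
|CD| ∈ {42}
|AC| ∈ [32, 54]
|BD| ∈ [31, 53]
|AD| ∈ [0, 96]

|AD| ∈ [0, 96]  (≈ [0.0000, 96.0000])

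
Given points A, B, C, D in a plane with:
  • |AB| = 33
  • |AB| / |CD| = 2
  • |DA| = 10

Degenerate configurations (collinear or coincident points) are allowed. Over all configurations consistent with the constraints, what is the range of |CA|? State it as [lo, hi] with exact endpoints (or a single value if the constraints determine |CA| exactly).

|CA| ∈ [13/2, 53/2]  (≈ [6.5000, 26.5000])

|AB| ∈ {33}
|AD| ∈ {10}
|CD| ∈ {33/2}
|BD| ∈ [23, 43]
|AC| ∈ [13/2, 53/2]
|BC| ∈ [13/2, 119/2]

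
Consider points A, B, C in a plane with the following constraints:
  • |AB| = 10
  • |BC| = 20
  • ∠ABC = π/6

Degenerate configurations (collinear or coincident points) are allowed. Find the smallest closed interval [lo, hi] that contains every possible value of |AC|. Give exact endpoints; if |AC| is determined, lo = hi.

|AC| = 10·√(5 - 2·√(3))  (≈ 12.3931)

|AB| ∈ {10}
|BC| ∈ {20}
|AC| ∈ {10·√(5 - 2·√(3))}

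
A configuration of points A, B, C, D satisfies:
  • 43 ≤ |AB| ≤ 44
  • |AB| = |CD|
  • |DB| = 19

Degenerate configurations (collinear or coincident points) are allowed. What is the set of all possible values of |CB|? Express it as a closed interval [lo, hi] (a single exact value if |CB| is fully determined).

|AB| ∈ [43, 44]
|BD| ∈ {19}
|CD| ∈ [43, 44]
|AD| ∈ [24, 63]
|BC| ∈ [24, 63]
|AC| ∈ [0, 107]

|CB| ∈ [24, 63]  (≈ [24.0000, 63.0000])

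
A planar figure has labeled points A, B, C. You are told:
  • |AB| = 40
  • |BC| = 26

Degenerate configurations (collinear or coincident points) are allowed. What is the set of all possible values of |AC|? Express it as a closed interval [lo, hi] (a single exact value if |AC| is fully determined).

|AB| ∈ {40}
|BC| ∈ {26}
|AC| ∈ [14, 66]

|AC| ∈ [14, 66]  (≈ [14.0000, 66.0000])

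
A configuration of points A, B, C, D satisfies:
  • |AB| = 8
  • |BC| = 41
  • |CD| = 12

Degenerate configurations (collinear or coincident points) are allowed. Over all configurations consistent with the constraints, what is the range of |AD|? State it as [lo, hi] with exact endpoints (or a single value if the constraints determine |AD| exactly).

|AB| ∈ {8}
|BC| ∈ {41}
|CD| ∈ {12}
|AC| ∈ [33, 49]
|BD| ∈ [29, 53]
|AD| ∈ [21, 61]

|AD| ∈ [21, 61]  (≈ [21.0000, 61.0000])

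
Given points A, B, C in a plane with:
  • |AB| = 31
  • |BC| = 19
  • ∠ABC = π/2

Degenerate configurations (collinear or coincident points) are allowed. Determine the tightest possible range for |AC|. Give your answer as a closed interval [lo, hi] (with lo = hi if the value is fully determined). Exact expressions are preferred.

|AC| = √(1322)  (≈ 36.3593)

|AB| ∈ {31}
|BC| ∈ {19}
|AC| ∈ {√(1322)}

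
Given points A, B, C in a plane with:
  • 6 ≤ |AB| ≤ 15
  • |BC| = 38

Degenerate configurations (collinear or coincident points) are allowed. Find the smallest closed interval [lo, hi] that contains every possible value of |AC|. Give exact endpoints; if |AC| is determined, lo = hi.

|AB| ∈ [6, 15]
|BC| ∈ {38}
|AC| ∈ [23, 53]

|AC| ∈ [23, 53]  (≈ [23.0000, 53.0000])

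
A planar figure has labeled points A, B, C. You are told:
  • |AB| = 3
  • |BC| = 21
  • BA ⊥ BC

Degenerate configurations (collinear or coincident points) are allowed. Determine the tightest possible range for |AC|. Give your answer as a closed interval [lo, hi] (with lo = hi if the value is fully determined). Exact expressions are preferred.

|AC| = 15·√(2)  (≈ 21.2132)

|AB| ∈ {3}
|BC| ∈ {21}
|AC| ∈ {15·√(2)}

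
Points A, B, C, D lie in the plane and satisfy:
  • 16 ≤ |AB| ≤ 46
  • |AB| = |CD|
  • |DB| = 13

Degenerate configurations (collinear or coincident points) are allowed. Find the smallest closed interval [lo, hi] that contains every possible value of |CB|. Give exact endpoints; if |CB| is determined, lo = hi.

|AB| ∈ [16, 46]
|BD| ∈ {13}
|CD| ∈ [16, 46]
|AD| ∈ [3, 59]
|BC| ∈ [3, 59]
|AC| ∈ [0, 105]

|CB| ∈ [3, 59]  (≈ [3.0000, 59.0000])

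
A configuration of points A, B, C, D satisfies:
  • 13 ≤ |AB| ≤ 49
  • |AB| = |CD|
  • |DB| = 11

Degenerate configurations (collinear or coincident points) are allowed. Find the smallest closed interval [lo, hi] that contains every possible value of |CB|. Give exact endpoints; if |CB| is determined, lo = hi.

|CB| ∈ [2, 60]  (≈ [2.0000, 60.0000])

|AB| ∈ [13, 49]
|BD| ∈ {11}
|CD| ∈ [13, 49]
|AD| ∈ [2, 60]
|BC| ∈ [2, 60]
|AC| ∈ [0, 109]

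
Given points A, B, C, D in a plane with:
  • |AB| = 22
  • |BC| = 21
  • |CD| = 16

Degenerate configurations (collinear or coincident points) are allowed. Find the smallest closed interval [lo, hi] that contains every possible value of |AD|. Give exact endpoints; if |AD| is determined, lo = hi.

|AD| ∈ [0, 59]  (≈ [0.0000, 59.0000])

|AB| ∈ {22}
|BC| ∈ {21}
|CD| ∈ {16}
|AC| ∈ [1, 43]
|BD| ∈ [5, 37]
|AD| ∈ [0, 59]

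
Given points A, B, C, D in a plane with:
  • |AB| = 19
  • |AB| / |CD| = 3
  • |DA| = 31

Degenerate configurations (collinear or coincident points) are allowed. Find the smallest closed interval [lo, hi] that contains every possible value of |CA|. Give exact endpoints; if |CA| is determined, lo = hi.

|AB| ∈ {19}
|AD| ∈ {31}
|CD| ∈ {19/3}
|BD| ∈ [12, 50]
|AC| ∈ [74/3, 112/3]
|BC| ∈ [17/3, 169/3]

|CA| ∈ [74/3, 112/3]  (≈ [24.6667, 37.3333])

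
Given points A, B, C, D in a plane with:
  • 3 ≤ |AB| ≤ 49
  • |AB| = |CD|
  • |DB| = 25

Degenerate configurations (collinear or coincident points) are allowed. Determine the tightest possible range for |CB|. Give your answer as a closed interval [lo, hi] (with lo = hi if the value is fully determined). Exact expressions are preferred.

|AB| ∈ [3, 49]
|BD| ∈ {25}
|CD| ∈ [3, 49]
|AD| ∈ [0, 74]
|BC| ∈ [0, 74]
|AC| ∈ [0, 123]

|CB| ∈ [0, 74]  (≈ [0.0000, 74.0000])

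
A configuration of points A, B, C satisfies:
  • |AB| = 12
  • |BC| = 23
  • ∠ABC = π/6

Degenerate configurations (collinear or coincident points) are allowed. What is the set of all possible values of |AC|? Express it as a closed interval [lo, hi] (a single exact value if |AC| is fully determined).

|AB| ∈ {12}
|BC| ∈ {23}
|AC| ∈ {√(673 - 276·√(3))}

|AC| = √(673 - 276·√(3))  (≈ 13.9626)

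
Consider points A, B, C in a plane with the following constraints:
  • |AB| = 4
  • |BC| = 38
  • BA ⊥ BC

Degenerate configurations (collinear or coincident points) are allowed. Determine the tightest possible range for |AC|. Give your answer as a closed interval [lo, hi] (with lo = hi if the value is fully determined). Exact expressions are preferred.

|AB| ∈ {4}
|BC| ∈ {38}
|AC| ∈ {2·√(365)}

|AC| = 2·√(365)  (≈ 38.2099)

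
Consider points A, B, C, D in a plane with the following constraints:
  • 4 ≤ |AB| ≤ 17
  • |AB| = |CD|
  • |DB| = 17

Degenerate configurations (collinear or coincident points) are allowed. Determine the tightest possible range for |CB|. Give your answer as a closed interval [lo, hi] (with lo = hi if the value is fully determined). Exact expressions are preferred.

|CB| ∈ [0, 34]  (≈ [0.0000, 34.0000])

|AB| ∈ [4, 17]
|BD| ∈ {17}
|CD| ∈ [4, 17]
|AD| ∈ [0, 34]
|BC| ∈ [0, 34]
|AC| ∈ [0, 51]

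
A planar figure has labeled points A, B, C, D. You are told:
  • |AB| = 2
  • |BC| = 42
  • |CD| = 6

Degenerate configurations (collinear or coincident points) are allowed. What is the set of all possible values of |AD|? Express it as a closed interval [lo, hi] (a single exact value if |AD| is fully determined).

|AD| ∈ [34, 50]  (≈ [34.0000, 50.0000])

|AB| ∈ {2}
|BC| ∈ {42}
|CD| ∈ {6}
|AC| ∈ [40, 44]
|BD| ∈ [36, 48]
|AD| ∈ [34, 50]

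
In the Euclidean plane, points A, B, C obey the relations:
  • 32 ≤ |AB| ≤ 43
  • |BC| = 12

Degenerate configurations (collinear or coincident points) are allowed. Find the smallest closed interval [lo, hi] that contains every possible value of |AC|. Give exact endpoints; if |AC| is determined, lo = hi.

|AC| ∈ [20, 55]  (≈ [20.0000, 55.0000])

|AB| ∈ [32, 43]
|BC| ∈ {12}
|AC| ∈ [20, 55]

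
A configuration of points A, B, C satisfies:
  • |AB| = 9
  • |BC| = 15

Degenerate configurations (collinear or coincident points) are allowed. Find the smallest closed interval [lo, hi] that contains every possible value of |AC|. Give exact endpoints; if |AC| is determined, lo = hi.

|AB| ∈ {9}
|BC| ∈ {15}
|AC| ∈ [6, 24]

|AC| ∈ [6, 24]  (≈ [6.0000, 24.0000])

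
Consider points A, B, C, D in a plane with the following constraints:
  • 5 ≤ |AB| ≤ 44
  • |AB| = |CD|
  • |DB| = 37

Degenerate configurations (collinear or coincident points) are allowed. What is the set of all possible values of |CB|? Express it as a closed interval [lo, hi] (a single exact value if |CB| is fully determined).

|CB| ∈ [0, 81]  (≈ [0.0000, 81.0000])

|AB| ∈ [5, 44]
|BD| ∈ {37}
|CD| ∈ [5, 44]
|AD| ∈ [0, 81]
|BC| ∈ [0, 81]
|AC| ∈ [0, 125]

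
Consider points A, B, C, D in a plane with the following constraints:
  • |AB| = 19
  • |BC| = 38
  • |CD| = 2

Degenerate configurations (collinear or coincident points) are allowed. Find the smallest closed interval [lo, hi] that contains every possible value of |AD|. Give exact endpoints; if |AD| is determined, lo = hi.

|AB| ∈ {19}
|BC| ∈ {38}
|CD| ∈ {2}
|AC| ∈ [19, 57]
|BD| ∈ [36, 40]
|AD| ∈ [17, 59]

|AD| ∈ [17, 59]  (≈ [17.0000, 59.0000])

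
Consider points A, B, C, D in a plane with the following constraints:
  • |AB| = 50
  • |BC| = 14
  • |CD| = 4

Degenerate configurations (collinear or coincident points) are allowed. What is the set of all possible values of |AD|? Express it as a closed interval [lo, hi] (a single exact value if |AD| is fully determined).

|AD| ∈ [32, 68]  (≈ [32.0000, 68.0000])

|AB| ∈ {50}
|BC| ∈ {14}
|CD| ∈ {4}
|AC| ∈ [36, 64]
|BD| ∈ [10, 18]
|AD| ∈ [32, 68]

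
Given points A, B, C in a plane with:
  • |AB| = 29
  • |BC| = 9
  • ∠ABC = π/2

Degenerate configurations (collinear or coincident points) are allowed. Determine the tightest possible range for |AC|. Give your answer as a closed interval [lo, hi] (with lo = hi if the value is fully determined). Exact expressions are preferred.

|AB| ∈ {29}
|BC| ∈ {9}
|AC| ∈ {√(922)}

|AC| = √(922)  (≈ 30.3645)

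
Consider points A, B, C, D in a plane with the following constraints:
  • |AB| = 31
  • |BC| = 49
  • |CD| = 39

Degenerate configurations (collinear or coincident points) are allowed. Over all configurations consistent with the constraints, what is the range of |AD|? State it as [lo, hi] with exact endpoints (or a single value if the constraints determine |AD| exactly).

|AB| ∈ {31}
|BC| ∈ {49}
|CD| ∈ {39}
|AC| ∈ [18, 80]
|BD| ∈ [10, 88]
|AD| ∈ [0, 119]

|AD| ∈ [0, 119]  (≈ [0.0000, 119.0000])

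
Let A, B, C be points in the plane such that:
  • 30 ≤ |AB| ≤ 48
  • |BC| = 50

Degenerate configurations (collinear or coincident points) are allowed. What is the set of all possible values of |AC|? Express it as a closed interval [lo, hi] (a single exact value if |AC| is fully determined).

|AC| ∈ [2, 98]  (≈ [2.0000, 98.0000])

|AB| ∈ [30, 48]
|BC| ∈ {50}
|AC| ∈ [2, 98]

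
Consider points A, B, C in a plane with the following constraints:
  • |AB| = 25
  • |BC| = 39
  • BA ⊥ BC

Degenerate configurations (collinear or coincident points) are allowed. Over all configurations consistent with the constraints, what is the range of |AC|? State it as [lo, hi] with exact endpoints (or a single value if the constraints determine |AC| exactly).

|AC| = √(2146)  (≈ 46.3249)

|AB| ∈ {25}
|BC| ∈ {39}
|AC| ∈ {√(2146)}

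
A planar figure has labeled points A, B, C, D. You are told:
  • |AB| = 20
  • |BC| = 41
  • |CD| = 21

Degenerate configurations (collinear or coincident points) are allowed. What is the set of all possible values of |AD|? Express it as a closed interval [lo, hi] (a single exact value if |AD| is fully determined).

|AD| ∈ [0, 82]  (≈ [0.0000, 82.0000])

|AB| ∈ {20}
|BC| ∈ {41}
|CD| ∈ {21}
|AC| ∈ [21, 61]
|BD| ∈ [20, 62]
|AD| ∈ [0, 82]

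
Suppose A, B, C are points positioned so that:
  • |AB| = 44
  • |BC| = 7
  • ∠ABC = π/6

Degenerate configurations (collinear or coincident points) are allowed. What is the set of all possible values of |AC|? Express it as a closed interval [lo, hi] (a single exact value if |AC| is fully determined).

|AC| = √(1985 - 308·√(3))  (≈ 38.0989)

|AB| ∈ {44}
|BC| ∈ {7}
|AC| ∈ {√(1985 - 308·√(3))}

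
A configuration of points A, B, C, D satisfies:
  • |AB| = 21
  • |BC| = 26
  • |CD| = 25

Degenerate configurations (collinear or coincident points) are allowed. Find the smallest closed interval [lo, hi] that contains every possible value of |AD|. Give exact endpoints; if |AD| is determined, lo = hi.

|AB| ∈ {21}
|BC| ∈ {26}
|CD| ∈ {25}
|AC| ∈ [5, 47]
|BD| ∈ [1, 51]
|AD| ∈ [0, 72]

|AD| ∈ [0, 72]  (≈ [0.0000, 72.0000])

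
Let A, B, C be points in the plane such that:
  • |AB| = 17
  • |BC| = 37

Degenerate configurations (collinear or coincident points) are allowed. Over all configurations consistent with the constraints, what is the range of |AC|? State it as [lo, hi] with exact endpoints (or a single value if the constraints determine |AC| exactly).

|AC| ∈ [20, 54]  (≈ [20.0000, 54.0000])

|AB| ∈ {17}
|BC| ∈ {37}
|AC| ∈ [20, 54]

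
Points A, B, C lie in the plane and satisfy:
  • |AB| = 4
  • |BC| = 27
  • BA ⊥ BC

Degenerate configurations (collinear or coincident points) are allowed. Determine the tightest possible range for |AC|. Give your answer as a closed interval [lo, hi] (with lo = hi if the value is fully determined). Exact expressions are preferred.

|AB| ∈ {4}
|BC| ∈ {27}
|AC| ∈ {√(745)}

|AC| = √(745)  (≈ 27.2947)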